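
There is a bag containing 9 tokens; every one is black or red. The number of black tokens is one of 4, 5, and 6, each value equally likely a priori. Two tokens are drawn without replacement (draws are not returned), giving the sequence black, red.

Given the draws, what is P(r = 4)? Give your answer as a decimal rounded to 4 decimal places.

0.3448

For each hypothesis, P(data | H) works out to: P(data | r = 4) = (4/9)(5/8) = 5/18; P(data | r = 5) = (5/9)(4/8) = 5/18; P(data | r = 6) = (6/9)(3/8) = 1/4.
Weighting by the prior gives 1/3 · 5/18 = 5/54, 1/3 · 5/18 = 5/54, 1/3 · 1/4 = 1/12; these sum to 29/108.
By Bayes' rule, P(r = 4 | data) = (5/54) / (29/108) = 10/29.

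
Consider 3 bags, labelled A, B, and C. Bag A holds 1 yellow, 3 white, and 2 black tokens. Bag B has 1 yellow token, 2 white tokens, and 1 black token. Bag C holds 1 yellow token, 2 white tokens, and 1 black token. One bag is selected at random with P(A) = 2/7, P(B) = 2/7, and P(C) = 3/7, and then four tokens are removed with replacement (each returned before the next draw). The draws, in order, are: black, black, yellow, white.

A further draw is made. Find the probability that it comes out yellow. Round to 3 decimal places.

Compute the likelihood of the observed sequence for each case: P(data | bag A) = (2/6)(2/6)(1/6)(3/6) = 0.0092593; P(data | bag B) = (1/4)(1/4)(1/4)(2/4) = 0.0078125; P(data | bag C) = (1/4)(1/4)(1/4)(2/4) = 0.0078125.
The prior-weighted likelihoods are 2/7 · 0.0092593 = 0.0026455, 2/7 · 0.0078125 = 0.0022321, 3/7 · 0.0078125 = 0.0033482; with total 0.0082259.
Dividing through by the total gives posterior P(bag A | data) = 0.32161, P(bag B | data) = 0.27136, P(bag C | data) = 0.40704.
Averaging over the posterior, P(yellow next | data) = (1/6)(0.32161) + (1/4)(0.27136) + (1/4)(0.40704) = 0.2232.

0.223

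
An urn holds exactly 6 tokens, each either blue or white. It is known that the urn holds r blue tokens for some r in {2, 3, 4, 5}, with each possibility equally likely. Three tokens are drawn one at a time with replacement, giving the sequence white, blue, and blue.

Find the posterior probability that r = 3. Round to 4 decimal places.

0.2700

The likelihood of the observed sequence under each hypothesis: P(data | r = 2) = (4/6)(2/6)(2/6) = 2/27; P(data | r = 3) = (3/6)(3/6)(3/6) = 1/8; P(data | r = 4) = (2/6)(4/6)(4/6) = 4/27; P(data | r = 5) = (1/6)(5/6)(5/6) = 25/216.
The prior-weighted likelihoods are 1/4 · 2/27 = 1/54, 1/4 · 1/8 = 1/32, 1/4 · 4/27 = 1/27, 1/4 · 25/216 = 25/864; these sum to 25/216.
Therefore the posterior P(r = 3 | data) = (1/32) / (25/216) = 27/100.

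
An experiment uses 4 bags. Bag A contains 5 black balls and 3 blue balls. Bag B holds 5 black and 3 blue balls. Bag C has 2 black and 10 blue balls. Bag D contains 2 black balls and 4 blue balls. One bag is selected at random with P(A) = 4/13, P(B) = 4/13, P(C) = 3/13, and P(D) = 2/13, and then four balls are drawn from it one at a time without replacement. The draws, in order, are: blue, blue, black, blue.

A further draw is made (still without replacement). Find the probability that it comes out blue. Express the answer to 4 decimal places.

0.5840

Under each hypothesis, the probability of the observed sequence is: P(data | bag A) = (3/8)(2/7)(5/6)(1/5) = 0.017857; P(data | bag B) = (3/8)(2/7)(5/6)(1/5) = 0.017857; P(data | bag C) = (10/12)(9/11)(2/10)(8/9) = 0.12121; P(data | bag D) = (4/6)(3/5)(2/4)(2/3) = 0.13333.
Weighting by the prior gives 4/13 · 0.017857 = 0.0054945, 4/13 · 0.017857 = 0.0054945, 3/13 · 0.12121 = 0.027972, 2/13 · 0.13333 = 0.020513; with total 0.059474.
The posterior is then P(bag A | data) = 0.092385, P(bag B | data) = 0.092385, P(bag C | data) = 0.47032, P(bag D | data) = 0.3449.
So P(blue next | data) = Σ P(blue next | H) P(H | data) = (0)(0.092385) + (0)(0.092385) + (7/8)(0.47032) + (1/2)(0.3449) = 0.58399.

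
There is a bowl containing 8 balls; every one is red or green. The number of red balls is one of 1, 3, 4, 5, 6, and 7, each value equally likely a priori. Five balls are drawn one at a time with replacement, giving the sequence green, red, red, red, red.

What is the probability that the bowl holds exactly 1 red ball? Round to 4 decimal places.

0.0008

The likelihood of the observed sequence under each hypothesis: P(data | r = 1) = (7/8)(1/8)(1/8)(1/8)(1/8) = 0.00021362; P(data | r = 3) = (5/8)(3/8)(3/8)(3/8)(3/8) = 0.01236; P(data | r = 4) = (4/8)(4/8)(4/8)(4/8)(4/8) = 0.03125; P(data | r = 5) = (3/8)(5/8)(5/8)(5/8)(5/8) = 0.05722; P(data | r = 6) = (2/8)(6/8)(6/8)(6/8)(6/8) = 0.079102; P(data | r = 7) = (1/8)(7/8)(7/8)(7/8)(7/8) = 0.073273.
Weighting by the prior gives 1/6 · 0.00021362 = 3.5604e-05, 1/6 · 0.01236 = 0.0020599, 1/6 · 0.03125 = 0.0052083, 1/6 · 0.05722 = 0.0095367, 1/6 · 0.079102 = 0.013184, 1/6 · 0.073273 = 0.012212; summing to 0.042236.
Therefore the posterior P(r = 1 | data) = (3.5604e-05) / (0.042236) = 0.00084297.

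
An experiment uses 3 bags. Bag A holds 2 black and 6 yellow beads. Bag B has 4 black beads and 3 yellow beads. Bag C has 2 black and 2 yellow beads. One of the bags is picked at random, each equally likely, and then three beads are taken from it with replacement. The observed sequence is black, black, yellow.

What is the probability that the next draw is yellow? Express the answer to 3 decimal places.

0.506

The likelihood of the observed sequence under each hypothesis: P(data | bag A) = (2/8)(2/8)(6/8) = 0.046875; P(data | bag B) = (4/7)(4/7)(3/7) = 0.13994; P(data | bag C) = (2/4)(2/4)(2/4) = 0.125.
Multiplying each by its prior: 1/3 · 0.046875 = 0.015625, 1/3 · 0.13994 = 0.046647, 1/3 · 0.125 = 0.041667; summing to 0.10394.
Normalising, the posterior is P(bag A | data) = 0.15033, P(bag B | data) = 0.44879, P(bag C | data) = 0.40088.
The predictive probability is P(yellow next | data) = (3/4)(0.15033) + (3/7)(0.44879) + (1/2)(0.40088) = 0.50553.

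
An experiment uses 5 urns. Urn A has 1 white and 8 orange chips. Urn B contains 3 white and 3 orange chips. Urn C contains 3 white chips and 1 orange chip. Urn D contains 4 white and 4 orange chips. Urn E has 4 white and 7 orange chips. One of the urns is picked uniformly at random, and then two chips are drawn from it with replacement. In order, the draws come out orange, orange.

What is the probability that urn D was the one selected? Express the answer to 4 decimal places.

0.1422

For each hypothesis, P(data | H) works out to: P(data | urn A) = (8/9)(8/9) = 0.79012; P(data | urn B) = (3/6)(3/6) = 0.25; P(data | urn C) = (1/4)(1/4) = 0.0625; P(data | urn D) = (4/8)(4/8) = 0.25; P(data | urn E) = (7/11)(7/11) = 0.40496.
The prior-weighted likelihoods are 1/5 · 0.79012 = 0.15802, 1/5 · 0.25 = 0.05, 1/5 · 0.0625 = 0.0125, 1/5 · 0.25 = 0.05, 1/5 · 0.40496 = 0.080992; with total 0.35152.
Hence P(urn D | data) = (0.05) / (0.35152) = 0.14224.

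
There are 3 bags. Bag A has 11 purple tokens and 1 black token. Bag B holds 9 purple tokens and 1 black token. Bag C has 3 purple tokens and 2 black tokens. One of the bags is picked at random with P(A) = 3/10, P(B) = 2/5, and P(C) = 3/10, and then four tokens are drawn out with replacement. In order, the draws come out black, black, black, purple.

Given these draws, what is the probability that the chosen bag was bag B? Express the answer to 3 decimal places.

0.030

Compute the likelihood of the observed sequence for each case: P(data | bag A) = (1/12)(1/12)(1/12)(11/12) = 0.00053048; P(data | bag B) = (1/10)(1/10)(1/10)(9/10) = 0.0009; P(data | bag C) = (2/5)(2/5)(2/5)(3/5) = 0.0384.
Multiplying each by its prior: 3/10 · 0.00053048 = 0.00015914, 2/5 · 0.0009 = 0.00036, 3/10 · 0.0384 = 0.01152; summing to 0.012039.
By Bayes' rule, P(bag B | data) = (0.00036) / (0.012039) = 0.029902.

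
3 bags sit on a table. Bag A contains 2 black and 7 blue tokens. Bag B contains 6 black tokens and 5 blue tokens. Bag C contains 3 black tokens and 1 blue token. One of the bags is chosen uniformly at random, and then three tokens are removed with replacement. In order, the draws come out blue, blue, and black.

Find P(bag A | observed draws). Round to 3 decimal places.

Under each hypothesis, the probability of the observed sequence is: P(data | bag A) = (7/9)(7/9)(2/9) = 0.13443; P(data | bag B) = (5/11)(5/11)(6/11) = 0.1127; P(data | bag C) = (1/4)(1/4)(3/4) = 0.046875.
The prior-weighted likelihoods are 1/3 · 0.13443 = 0.04481, 1/3 · 0.1127 = 0.037566, 1/3 · 0.046875 = 0.015625; summing to 0.098001.
Hence P(bag A | data) = (0.04481) / (0.098001) = 0.45724.

0.457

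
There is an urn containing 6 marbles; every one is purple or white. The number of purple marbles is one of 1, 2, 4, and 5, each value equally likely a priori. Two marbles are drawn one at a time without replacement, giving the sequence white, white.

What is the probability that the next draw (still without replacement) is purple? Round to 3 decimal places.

Compute the likelihood of the observed sequence for each case: P(data | r = 1) = (5/6)(4/5) = 2/3; P(data | r = 2) = (4/6)(3/5) = 2/5; P(data | r = 4) = (2/6)(1/5) = 1/15; P(data | r = 5) = (1/6)(0/5) = 0.
The prior-weighted likelihoods are 1/4 · 2/3 = 1/6, 1/4 · 2/5 = 1/10, 1/4 · 1/15 = 1/60, 1/4 · 0 = 0; summing to 17/60.
Dividing through by the total gives posterior P(r = 1 | data) = 10/17, P(r = 2 | data) = 6/17, P(r = 4 | data) = 1/17, P(r = 5 | data) = 0.
So P(purple next | data) = Σ P(purple next | H) P(H | data) = (1/4)(10/17) + (1/2)(6/17) + (1)(1/17) = 13/34.

0.382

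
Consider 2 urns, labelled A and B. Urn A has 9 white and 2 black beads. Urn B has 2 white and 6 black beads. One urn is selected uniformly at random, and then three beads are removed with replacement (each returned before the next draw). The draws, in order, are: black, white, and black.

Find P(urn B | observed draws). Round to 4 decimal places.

The likelihood of the observed sequence under each hypothesis: P(data | urn A) = (2/11)(9/11)(2/11) = 0.027047; P(data | urn B) = (6/8)(2/8)(6/8) = 0.14062.
Multiplying each by its prior: 1/2 · 0.027047 = 0.013524, 1/2 · 0.14062 = 0.070312; with total 0.083836.
Hence P(urn B | data) = (0.070312) / (0.083836) = 0.83869.

0.8387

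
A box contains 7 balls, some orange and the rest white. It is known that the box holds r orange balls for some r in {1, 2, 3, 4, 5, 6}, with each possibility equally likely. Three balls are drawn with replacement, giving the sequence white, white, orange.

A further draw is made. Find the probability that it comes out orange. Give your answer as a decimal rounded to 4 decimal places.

Compute the likelihood of the observed sequence for each case: P(data | r = 1) = (6/7)(6/7)(1/7) = 0.10496; P(data | r = 2) = (5/7)(5/7)(2/7) = 0.14577; P(data | r = 3) = (4/7)(4/7)(3/7) = 0.13994; P(data | r = 4) = (3/7)(3/7)(4/7) = 0.10496; P(data | r = 5) = (2/7)(2/7)(5/7) = 0.058309; P(data | r = 6) = (1/7)(1/7)(6/7) = 0.017493.
The prior-weighted likelihoods are 1/6 · 0.10496 = 0.017493, 1/6 · 0.14577 = 0.024295, 1/6 · 0.13994 = 0.023324, 1/6 · 0.10496 = 0.017493, 1/6 · 0.058309 = 0.0097182, 1/6 · 0.017493 = 0.0029155; these sum to 0.095238.
Normalising, the posterior is P(r = 1 | data) = 0.18367, P(r = 2 | data) = 0.2551, P(r = 3 | data) = 0.2449, P(r = 4 | data) = 0.18367, P(r = 5 | data) = 0.10204, P(r = 6 | data) = 0.030612.
Averaging over the posterior, P(orange next | data) = (1/7)(0.18367) + (2/7)(0.2551) + (3/7)(0.2449) + (4/7)(0.18367) + (5/7)(0.10204) + (6/7)(0.030612) = 0.40816.

0.4082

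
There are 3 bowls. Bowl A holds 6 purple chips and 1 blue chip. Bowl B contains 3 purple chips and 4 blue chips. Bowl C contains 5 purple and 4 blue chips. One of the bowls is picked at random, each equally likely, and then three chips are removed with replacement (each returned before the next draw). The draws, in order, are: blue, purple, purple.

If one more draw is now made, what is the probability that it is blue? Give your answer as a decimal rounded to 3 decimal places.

Under each hypothesis, the probability of the observed sequence is: P(data | bowl A) = (1/7)(6/7)(6/7) = 0.10496; P(data | bowl B) = (4/7)(3/7)(3/7) = 0.10496; P(data | bowl C) = (4/9)(5/9)(5/9) = 0.13717.
Weighting by the prior gives 1/3 · 0.10496 = 0.034985, 1/3 · 0.10496 = 0.034985, 1/3 · 0.13717 = 0.045725; with total 0.1157.
Normalising, the posterior is P(bowl A | data) = 0.30239, P(bowl B | data) = 0.30239, P(bowl C | data) = 0.39522.
Averaging over the posterior, P(blue next | data) = (1/7)(0.30239) + (4/7)(0.30239) + (4/9)(0.39522) = 0.39165.

0.392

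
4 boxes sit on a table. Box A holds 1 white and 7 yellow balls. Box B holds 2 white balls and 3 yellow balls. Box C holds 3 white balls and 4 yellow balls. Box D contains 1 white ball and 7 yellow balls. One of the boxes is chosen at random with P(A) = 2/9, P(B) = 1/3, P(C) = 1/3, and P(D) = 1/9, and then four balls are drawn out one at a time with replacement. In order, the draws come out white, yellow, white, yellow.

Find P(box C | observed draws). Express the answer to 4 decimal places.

0.4630

Compute the likelihood of the observed sequence for each case: P(data | box A) = (1/8)(7/8)(1/8)(7/8) = 0.011963; P(data | box B) = (2/5)(3/5)(2/5)(3/5) = 0.0576; P(data | box C) = (3/7)(4/7)(3/7)(4/7) = 0.059975; P(data | box D) = (1/8)(7/8)(1/8)(7/8) = 0.011963.
Multiplying each by its prior: 2/9 · 0.011963 = 0.0026584, 1/3 · 0.0576 = 0.0192, 1/3 · 0.059975 = 0.019992, 1/9 · 0.011963 = 0.0013292; summing to 0.043179.
Therefore the posterior P(box C | data) = (0.019992) / (0.043179) = 0.46299.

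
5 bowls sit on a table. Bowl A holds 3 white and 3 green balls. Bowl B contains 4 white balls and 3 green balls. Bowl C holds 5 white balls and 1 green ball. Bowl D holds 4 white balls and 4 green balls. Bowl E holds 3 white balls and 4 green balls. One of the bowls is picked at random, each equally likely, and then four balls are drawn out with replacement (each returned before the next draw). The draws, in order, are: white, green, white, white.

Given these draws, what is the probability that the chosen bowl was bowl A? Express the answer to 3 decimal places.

Compute the likelihood of the observed sequence for each case: P(data | bowl A) = (3/6)(3/6)(3/6)(3/6) = 0.0625; P(data | bowl B) = (4/7)(3/7)(4/7)(4/7) = 0.079967; P(data | bowl C) = (5/6)(1/6)(5/6)(5/6) = 0.096451; P(data | bowl D) = (4/8)(4/8)(4/8)(4/8) = 0.0625; P(data | bowl E) = (3/7)(4/7)(3/7)(3/7) = 0.044981.
Multiplying each by its prior: 1/5 · 0.0625 = 0.0125, 1/5 · 0.079967 = 0.015993, 1/5 · 0.096451 = 0.01929, 1/5 · 0.0625 = 0.0125, 1/5 · 0.044981 = 0.0089963; with total 0.06928.
By Bayes' rule, P(bowl A | data) = (0.0125) / (0.06928) = 0.18043.

0.180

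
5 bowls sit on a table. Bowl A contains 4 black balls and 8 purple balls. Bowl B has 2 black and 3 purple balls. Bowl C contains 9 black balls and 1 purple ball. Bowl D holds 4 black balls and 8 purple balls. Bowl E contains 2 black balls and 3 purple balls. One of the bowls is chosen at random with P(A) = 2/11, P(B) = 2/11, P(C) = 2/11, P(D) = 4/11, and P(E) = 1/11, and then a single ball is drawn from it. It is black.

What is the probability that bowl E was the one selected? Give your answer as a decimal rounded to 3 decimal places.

For each hypothesis, P(data | H) works out to: P(data | bowl A) = (4/12) = 1/3; P(data | bowl B) = (2/5) = 2/5; P(data | bowl C) = (9/10) = 9/10; P(data | bowl D) = (4/12) = 1/3; P(data | bowl E) = (2/5) = 2/5.
Multiplying each by its prior: 2/11 · 1/3 = 2/33, 2/11 · 2/5 = 4/55, 2/11 · 9/10 = 9/55, 4/11 · 1/3 = 4/33, 1/11 · 2/5 = 2/55; these sum to 5/11.
Hence P(bowl E | data) = (2/55) / (5/11) = 2/25.

0.080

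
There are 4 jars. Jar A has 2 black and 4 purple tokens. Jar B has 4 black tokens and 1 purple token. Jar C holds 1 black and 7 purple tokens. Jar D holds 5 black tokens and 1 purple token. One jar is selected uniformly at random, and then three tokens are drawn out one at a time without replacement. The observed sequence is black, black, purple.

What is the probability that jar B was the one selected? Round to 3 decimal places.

Under each hypothesis, the probability of the observed sequence is: P(data | jar A) = (2/6)(1/5)(4/4) = 1/15; P(data | jar B) = (4/5)(3/4)(1/3) = 1/5; P(data | jar C) = (1/8)(0/7) = 0; P(data | jar D) = (5/6)(4/5)(1/4) = 1/6.
Weighting by the prior gives 1/4 · 1/15 = 1/60, 1/4 · 1/5 = 1/20, 1/4 · 0 = 0, 1/4 · 1/6 = 1/24; summing to 13/120.
Therefore the posterior P(jar B | data) = (1/20) / (13/120) = 6/13.

0.462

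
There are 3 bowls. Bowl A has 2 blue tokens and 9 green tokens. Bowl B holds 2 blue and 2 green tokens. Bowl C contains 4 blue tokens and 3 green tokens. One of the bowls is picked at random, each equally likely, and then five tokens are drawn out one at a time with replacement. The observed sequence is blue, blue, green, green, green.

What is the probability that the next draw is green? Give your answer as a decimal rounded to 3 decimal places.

0.552

Compute the likelihood of the observed sequence for each case: P(data | bowl A) = (2/11)(2/11)(9/11)(9/11)(9/11) = 0.018106; P(data | bowl B) = (2/4)(2/4)(2/4)(2/4)(2/4) = 0.03125; P(data | bowl C) = (4/7)(4/7)(3/7)(3/7)(3/7) = 0.025704.
Multiplying each by its prior: 1/3 · 0.018106 = 0.0060354, 1/3 · 0.03125 = 0.010417, 1/3 · 0.025704 = 0.0085679; these sum to 0.02502.
The posterior is then P(bowl A | data) = 0.24122, P(bowl B | data) = 0.41634, P(bowl C | data) = 0.34244.
Averaging over the posterior, P(green next | data) = (9/11)(0.24122) + (1/2)(0.41634) + (3/7)(0.34244) = 0.55229.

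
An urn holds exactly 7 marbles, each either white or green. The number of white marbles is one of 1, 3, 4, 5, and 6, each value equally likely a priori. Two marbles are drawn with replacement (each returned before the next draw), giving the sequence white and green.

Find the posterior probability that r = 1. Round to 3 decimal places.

0.130

Compute the likelihood of the observed sequence for each case: P(data | r = 1) = (1/7)(6/7) = 6/49; P(data | r = 3) = (3/7)(4/7) = 12/49; P(data | r = 4) = (4/7)(3/7) = 12/49; P(data | r = 5) = (5/7)(2/7) = 10/49; P(data | r = 6) = (6/7)(1/7) = 6/49.
The prior-weighted likelihoods are 1/5 · 6/49 = 6/245, 1/5 · 12/49 = 12/245, 1/5 · 12/49 = 12/245, 1/5 · 10/49 = 2/49, 1/5 · 6/49 = 6/245; with total 46/245.
Hence P(r = 1 | data) = (6/245) / (46/245) = 3/23.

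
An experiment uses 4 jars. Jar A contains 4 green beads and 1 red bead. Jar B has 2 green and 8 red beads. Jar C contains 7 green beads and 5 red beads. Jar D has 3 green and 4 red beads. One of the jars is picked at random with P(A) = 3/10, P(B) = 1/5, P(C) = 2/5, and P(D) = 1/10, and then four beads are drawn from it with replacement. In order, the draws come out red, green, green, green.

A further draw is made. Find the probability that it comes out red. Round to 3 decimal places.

The likelihood of the observed sequence under each hypothesis: P(data | jar A) = (1/5)(4/5)(4/5)(4/5) = 0.1024; P(data | jar B) = (8/10)(2/10)(2/10)(2/10) = 0.0064; P(data | jar C) = (5/12)(7/12)(7/12)(7/12) = 0.082706; P(data | jar D) = (4/7)(3/7)(3/7)(3/7) = 0.044981.
Weighting by the prior gives 3/10 · 0.1024 = 0.03072, 1/5 · 0.0064 = 0.00128, 2/5 · 0.082706 = 0.033083, 1/10 · 0.044981 = 0.0044981; with total 0.069581.
The posterior is then P(jar A | data) = 0.4415, P(jar B | data) = 0.018396, P(jar C | data) = 0.47546, P(jar D | data) = 0.064646.
So P(red next | data) = Σ P(red next | H) P(H | data) = (1/5)(0.4415) + (4/5)(0.018396) + (5/12)(0.47546) + (4/7)(0.064646) = 0.33806.

0.338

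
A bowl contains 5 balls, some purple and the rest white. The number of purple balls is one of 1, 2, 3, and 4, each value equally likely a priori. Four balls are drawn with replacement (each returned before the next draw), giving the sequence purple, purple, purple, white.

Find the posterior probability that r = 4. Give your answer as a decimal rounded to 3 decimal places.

For each hypothesis, P(data | H) works out to: P(data | r = 1) = (1/5)(1/5)(1/5)(4/5) = 0.0064; P(data | r = 2) = (2/5)(2/5)(2/5)(3/5) = 0.0384; P(data | r = 3) = (3/5)(3/5)(3/5)(2/5) = 0.0864; P(data | r = 4) = (4/5)(4/5)(4/5)(1/5) = 0.1024.
Weighting by the prior gives 1/4 · 0.0064 = 0.0016, 1/4 · 0.0384 = 0.0096, 1/4 · 0.0864 = 0.0216, 1/4 · 0.1024 = 0.0256; these sum to 0.0584.
By Bayes' rule, P(r = 4 | data) = (0.0256) / (0.0584) = 0.43836.

0.438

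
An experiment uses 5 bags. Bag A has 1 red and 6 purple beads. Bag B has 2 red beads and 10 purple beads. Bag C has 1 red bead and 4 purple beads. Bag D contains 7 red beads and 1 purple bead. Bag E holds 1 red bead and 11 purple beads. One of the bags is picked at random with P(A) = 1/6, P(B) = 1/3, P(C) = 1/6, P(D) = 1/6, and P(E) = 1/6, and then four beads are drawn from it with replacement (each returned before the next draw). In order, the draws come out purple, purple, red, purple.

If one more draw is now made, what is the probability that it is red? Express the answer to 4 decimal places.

The likelihood of the observed sequence under each hypothesis: P(data | bag A) = (6/7)(6/7)(1/7)(6/7) = 0.089963; P(data | bag B) = (10/12)(10/12)(2/12)(10/12) = 0.096451; P(data | bag C) = (4/5)(4/5)(1/5)(4/5) = 0.1024; P(data | bag D) = (1/8)(1/8)(7/8)(1/8) = 0.001709; P(data | bag E) = (11/12)(11/12)(1/12)(11/12) = 0.064188.
Weighting by the prior gives 1/6 · 0.089963 = 0.014994, 1/3 · 0.096451 = 0.03215, 1/6 · 0.1024 = 0.017067, 1/6 · 0.001709 = 0.00028483, 1/6 · 0.064188 = 0.010698; these sum to 0.075193.
Normalising, the posterior is P(bag A | data) = 0.1994, P(bag B | data) = 0.42757, P(bag C | data) = 0.22697, P(bag D | data) = 0.003788, P(bag E | data) = 0.14227.
Averaging over the posterior, P(red next | data) = (1/7)(0.1994) + (1/6)(0.42757) + (1/5)(0.22697) + (7/8)(0.003788) + (1/12)(0.14227) = 0.16031.

0.1603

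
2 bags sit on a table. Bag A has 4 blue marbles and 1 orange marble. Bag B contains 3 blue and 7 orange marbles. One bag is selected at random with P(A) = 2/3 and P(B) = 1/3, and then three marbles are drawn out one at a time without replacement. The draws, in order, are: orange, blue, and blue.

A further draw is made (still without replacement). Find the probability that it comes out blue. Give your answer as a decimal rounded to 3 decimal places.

0.891

The likelihood of the observed sequence under each hypothesis: P(data | bag A) = (1/5)(4/4)(3/3) = 1/5; P(data | bag B) = (7/10)(3/9)(2/8) = 7/120.
The prior-weighted likelihoods are 2/3 · 1/5 = 2/15, 1/3 · 7/120 = 7/360; summing to 11/72.
Dividing through by the total gives posterior P(bag A | data) = 48/55, P(bag B | data) = 7/55.
Averaging over the posterior, P(blue next | data) = (1)(48/55) + (1/7)(7/55) = 49/55.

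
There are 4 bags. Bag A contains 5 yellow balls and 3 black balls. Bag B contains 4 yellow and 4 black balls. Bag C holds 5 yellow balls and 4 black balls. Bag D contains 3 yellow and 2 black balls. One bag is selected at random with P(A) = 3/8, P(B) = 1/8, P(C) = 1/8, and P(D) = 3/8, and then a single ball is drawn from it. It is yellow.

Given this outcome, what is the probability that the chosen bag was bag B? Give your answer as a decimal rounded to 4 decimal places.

Compute the likelihood of this draw for each case: P(data | bag A) = (5/8) = 0.625; P(data | bag B) = (4/8) = 0.5; P(data | bag C) = (5/9) = 0.55556; P(data | bag D) = (3/5) = 0.6.
The prior-weighted likelihoods are 3/8 · 0.625 = 0.23438, 1/8 · 0.5 = 0.0625, 1/8 · 0.55556 = 0.069444, 3/8 · 0.6 = 0.225; with total 0.59132.
Therefore the posterior P(bag B | data) = (0.0625) / (0.59132) = 0.1057.

0.1057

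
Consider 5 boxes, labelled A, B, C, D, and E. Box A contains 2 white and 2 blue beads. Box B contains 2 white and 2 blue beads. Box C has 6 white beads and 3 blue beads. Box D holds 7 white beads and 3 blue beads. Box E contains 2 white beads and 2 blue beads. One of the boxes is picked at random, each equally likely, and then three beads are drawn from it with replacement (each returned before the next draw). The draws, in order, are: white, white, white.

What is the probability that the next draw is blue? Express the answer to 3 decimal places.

0.384

Under each hypothesis, the probability of the observed sequence is: P(data | box A) = (2/4)(2/4)(2/4) = 0.125; P(data | box B) = (2/4)(2/4)(2/4) = 0.125; P(data | box C) = (6/9)(6/9)(6/9) = 0.2963; P(data | box D) = (7/10)(7/10)(7/10) = 0.343; P(data | box E) = (2/4)(2/4)(2/4) = 0.125.
The prior-weighted likelihoods are 1/5 · 0.125 = 0.025, 1/5 · 0.125 = 0.025, 1/5 · 0.2963 = 0.059259, 1/5 · 0.343 = 0.0686, 1/5 · 0.125 = 0.025; with total 0.20286.
Dividing through by the total gives posterior P(box A | data) = 0.12324, P(box B | data) = 0.12324, P(box C | data) = 0.29212, P(box D | data) = 0.33817, P(box E | data) = 0.12324.
The predictive probability is P(blue next | data) = (1/2)(0.12324) + (1/2)(0.12324) + (1/3)(0.29212) + (3/10)(0.33817) + (1/2)(0.12324) = 0.38368.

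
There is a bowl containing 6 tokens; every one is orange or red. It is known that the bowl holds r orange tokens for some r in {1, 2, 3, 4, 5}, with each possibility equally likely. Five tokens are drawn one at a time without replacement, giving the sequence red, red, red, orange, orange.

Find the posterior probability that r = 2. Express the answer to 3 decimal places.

0.571

Compute the likelihood of the observed sequence for each case: P(data | r = 1) = (5/6)(4/5)(3/4)(1/3)(0/2) = 0; P(data | r = 2) = (4/6)(3/5)(2/4)(2/3)(1/2) = 1/15; P(data | r = 3) = (3/6)(2/5)(1/4)(3/3)(2/2) = 1/20; P(data | r = 4) = (2/6)(1/5)(0/4) = 0; P(data | r = 5) = (1/6)(0/5) = 0.
Weighting by the prior gives 1/5 · 0 = 0, 1/5 · 1/15 = 1/75, 1/5 · 1/20 = 1/100, 1/5 · 0 = 0, 1/5 · 0 = 0; these sum to 7/300.
Therefore the posterior P(r = 2 | data) = (1/75) / (7/300) = 4/7.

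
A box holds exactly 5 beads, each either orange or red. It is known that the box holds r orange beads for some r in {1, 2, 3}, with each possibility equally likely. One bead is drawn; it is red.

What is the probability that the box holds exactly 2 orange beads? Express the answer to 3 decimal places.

0.333

Compute the likelihood of this draw for each case: P(data | r = 1) = (4/5) = 4/5; P(data | r = 2) = (3/5) = 3/5; P(data | r = 3) = (2/5) = 2/5.
Weighting by the prior gives 1/3 · 4/5 = 4/15, 1/3 · 3/5 = 1/5, 1/3 · 2/5 = 2/15; these sum to 3/5.
Therefore the posterior P(r = 2 | data) = (1/5) / (3/5) = 1/3.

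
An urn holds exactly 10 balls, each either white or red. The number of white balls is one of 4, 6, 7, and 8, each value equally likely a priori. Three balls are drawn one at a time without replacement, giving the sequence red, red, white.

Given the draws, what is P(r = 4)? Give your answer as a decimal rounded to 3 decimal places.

The likelihood of the observed sequence under each hypothesis: P(data | r = 4) = (6/10)(5/9)(4/8) = 1/6; P(data | r = 6) = (4/10)(3/9)(6/8) = 1/10; P(data | r = 7) = (3/10)(2/9)(7/8) = 7/120; P(data | r = 8) = (2/10)(1/9)(8/8) = 1/45.
Multiplying each by its prior: 1/4 · 1/6 = 1/24, 1/4 · 1/10 = 1/40, 1/4 · 7/120 = 7/480, 1/4 · 1/45 = 1/180; with total 25/288.
So P(r = 4 | data) = (1/24) / (25/288) = 12/25.

0.480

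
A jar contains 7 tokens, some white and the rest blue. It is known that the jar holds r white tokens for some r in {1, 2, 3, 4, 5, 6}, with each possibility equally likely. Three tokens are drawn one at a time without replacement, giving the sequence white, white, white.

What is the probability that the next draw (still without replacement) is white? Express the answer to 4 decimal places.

Under each hypothesis, the probability of the observed sequence is: P(data | r = 1) = (1/7)(0/6) = 0; P(data | r = 2) = (2/7)(1/6)(0/5) = 0; P(data | r = 3) = (3/7)(2/6)(1/5) = 1/35; P(data | r = 4) = (4/7)(3/6)(2/5) = 4/35; P(data | r = 5) = (5/7)(4/6)(3/5) = 2/7; P(data | r = 6) = (6/7)(5/6)(4/5) = 4/7.
Multiplying each by its prior: 1/6 · 0 = 0, 1/6 · 0 = 0, 1/6 · 1/35 = 1/210, 1/6 · 4/35 = 2/105, 1/6 · 2/7 = 1/21, 1/6 · 4/7 = 2/21; summing to 1/6.
Dividing through by the total gives posterior P(r = 1 | data) = 0, P(r = 2 | data) = 0, P(r = 3 | data) = 1/35, P(r = 4 | data) = 4/35, P(r = 5 | data) = 2/7, P(r = 6 | data) = 4/7.
So P(white next | data) = Σ P(white next | H) P(H | data) = (0)(1/35) + (1/4)(4/35) + (1/2)(2/7) + (3/4)(4/7) = 3/5.

0.6000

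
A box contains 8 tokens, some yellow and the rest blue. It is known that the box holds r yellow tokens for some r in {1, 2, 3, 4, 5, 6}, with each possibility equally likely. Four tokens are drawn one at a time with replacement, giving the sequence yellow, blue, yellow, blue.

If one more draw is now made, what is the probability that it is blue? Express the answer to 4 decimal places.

Under each hypothesis, the probability of the observed sequence is: P(data | r = 1) = (1/8)(7/8)(1/8)(7/8) = 0.011963; P(data | r = 2) = (2/8)(6/8)(2/8)(6/8) = 0.035156; P(data | r = 3) = (3/8)(5/8)(3/8)(5/8) = 0.054932; P(data | r = 4) = (4/8)(4/8)(4/8)(4/8) = 0.0625; P(data | r = 5) = (5/8)(3/8)(5/8)(3/8) = 0.054932; P(data | r = 6) = (6/8)(2/8)(6/8)(2/8) = 0.035156.
Weighting by the prior gives 1/6 · 0.011963 = 0.0019938, 1/6 · 0.035156 = 0.0058594, 1/6 · 0.054932 = 0.0091553, 1/6 · 0.0625 = 0.010417, 1/6 · 0.054932 = 0.0091553, 1/6 · 0.035156 = 0.0058594; summing to 0.04244.
Dividing through by the total gives posterior P(r = 1 | data) = 0.04698, P(r = 2 | data) = 0.13806, P(r = 3 | data) = 0.21572, P(r = 4 | data) = 0.24545, P(r = 5 | data) = 0.21572, P(r = 6 | data) = 0.13806.
The predictive probability is P(blue next | data) = (7/8)(0.04698) + (3/4)(0.13806) + (5/8)(0.21572) + (1/2)(0.24545) + (3/8)(0.21572) + (1/4)(0.13806) = 0.51762.

0.5176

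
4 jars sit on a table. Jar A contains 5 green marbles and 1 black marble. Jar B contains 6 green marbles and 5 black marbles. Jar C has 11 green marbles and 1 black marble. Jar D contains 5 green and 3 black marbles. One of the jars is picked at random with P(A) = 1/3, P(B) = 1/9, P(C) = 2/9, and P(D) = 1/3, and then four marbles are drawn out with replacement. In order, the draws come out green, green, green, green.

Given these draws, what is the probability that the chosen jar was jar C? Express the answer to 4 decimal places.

Under each hypothesis, the probability of the observed sequence is: P(data | jar A) = (5/6)(5/6)(5/6)(5/6) = 0.48225; P(data | jar B) = (6/11)(6/11)(6/11)(6/11) = 0.088519; P(data | jar C) = (11/12)(11/12)(11/12)(11/12) = 0.70607; P(data | jar D) = (5/8)(5/8)(5/8)(5/8) = 0.15259.
The prior-weighted likelihoods are 1/3 · 0.48225 = 0.16075, 1/9 · 0.088519 = 0.0098354, 2/9 · 0.70607 = 0.1569, 1/3 · 0.15259 = 0.050863; summing to 0.37835.
Therefore the posterior P(jar C | data) = (0.1569) / (0.37835) = 0.4147.

0.4147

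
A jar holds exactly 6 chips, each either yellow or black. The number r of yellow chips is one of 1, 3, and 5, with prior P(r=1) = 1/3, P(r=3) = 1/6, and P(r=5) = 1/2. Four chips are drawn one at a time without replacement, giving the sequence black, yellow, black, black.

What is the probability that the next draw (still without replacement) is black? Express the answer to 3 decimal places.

Under each hypothesis, the probability of the observed sequence is: P(data | r = 1) = (5/6)(1/5)(4/4)(3/3) = 1/6; P(data | r = 3) = (3/6)(3/5)(2/4)(1/3) = 1/20; P(data | r = 5) = (1/6)(5/5)(0/4) = 0.
Weighting by the prior gives 1/3 · 1/6 = 1/18, 1/6 · 1/20 = 1/120, 1/2 · 0 = 0; these sum to 23/360.
The posterior is then P(r = 1 | data) = 20/23, P(r = 3 | data) = 3/23, P(r = 5 | data) = 0.
Averaging over the posterior, P(black next | data) = (1)(20/23) + (0)(3/23) = 20/23.

0.870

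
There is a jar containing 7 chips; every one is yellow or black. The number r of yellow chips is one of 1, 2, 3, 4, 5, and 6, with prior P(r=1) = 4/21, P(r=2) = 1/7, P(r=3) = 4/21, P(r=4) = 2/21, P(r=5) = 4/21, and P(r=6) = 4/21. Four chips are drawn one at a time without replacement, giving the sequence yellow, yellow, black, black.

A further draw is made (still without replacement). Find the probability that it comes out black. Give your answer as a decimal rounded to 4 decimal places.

0.5056

The likelihood of the observed sequence under each hypothesis: P(data | r = 1) = (1/7)(0/6) = 0; P(data | r = 2) = (2/7)(1/6)(5/5)(4/4) = 0.047619; P(data | r = 3) = (3/7)(2/6)(4/5)(3/4) = 0.085714; P(data | r = 4) = (4/7)(3/6)(3/5)(2/4) = 0.085714; P(data | r = 5) = (5/7)(4/6)(2/5)(1/4) = 0.047619; P(data | r = 6) = (6/7)(5/6)(1/5)(0/4) = 0.
The prior-weighted likelihoods are 4/21 · 0 = 0, 1/7 · 0.047619 = 0.0068027, 4/21 · 0.085714 = 0.016327, 2/21 · 0.085714 = 0.0081633, 4/21 · 0.047619 = 0.0090703, 4/21 · 0 = 0; these sum to 0.040363.
The posterior is then P(r = 1 | data) = 0, P(r = 2 | data) = 0.16854, P(r = 3 | data) = 0.40449, P(r = 4 | data) = 0.20225, P(r = 5 | data) = 0.22472, P(r = 6 | data) = 0.
So P(black next | data) = Σ P(black next | H) P(H | data) = (1)(0.16854) + (2/3)(0.40449) + (1/3)(0.20225) + (0)(0.22472) = 0.50562.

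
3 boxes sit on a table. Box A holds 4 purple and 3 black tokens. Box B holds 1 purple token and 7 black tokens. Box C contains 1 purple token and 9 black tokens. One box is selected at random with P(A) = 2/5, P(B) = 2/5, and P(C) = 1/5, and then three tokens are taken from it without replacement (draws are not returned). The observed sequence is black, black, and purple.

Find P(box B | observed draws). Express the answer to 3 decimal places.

For each hypothesis, P(data | H) works out to: P(data | box A) = (3/7)(2/6)(4/5) = 4/35; P(data | box B) = (7/8)(6/7)(1/6) = 1/8; P(data | box C) = (9/10)(8/9)(1/8) = 1/10.
Multiplying each by its prior: 2/5 · 4/35 = 8/175, 2/5 · 1/8 = 1/20, 1/5 · 1/10 = 1/50; with total 81/700.
By Bayes' rule, P(box B | data) = (1/20) / (81/700) = 35/81.

0.432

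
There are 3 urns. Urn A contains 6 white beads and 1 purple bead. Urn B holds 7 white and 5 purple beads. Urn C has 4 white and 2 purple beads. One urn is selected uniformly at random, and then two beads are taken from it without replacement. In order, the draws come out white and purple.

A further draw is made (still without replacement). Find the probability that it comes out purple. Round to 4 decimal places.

For each hypothesis, P(data | H) works out to: P(data | urn A) = (6/7)(1/6) = 0.14286; P(data | urn B) = (7/12)(5/11) = 0.26515; P(data | urn C) = (4/6)(2/5) = 0.26667.
Multiplying each by its prior: 1/3 · 0.14286 = 0.047619, 1/3 · 0.26515 = 0.088384, 1/3 · 0.26667 = 0.088889; summing to 0.22489.
Normalising, the posterior is P(urn A | data) = 0.21174, P(urn B | data) = 0.39301, P(urn C | data) = 0.39525.
Averaging over the posterior, P(purple next | data) = (0)(0.21174) + (2/5)(0.39301) + (1/4)(0.39525) = 0.25602.

0.2560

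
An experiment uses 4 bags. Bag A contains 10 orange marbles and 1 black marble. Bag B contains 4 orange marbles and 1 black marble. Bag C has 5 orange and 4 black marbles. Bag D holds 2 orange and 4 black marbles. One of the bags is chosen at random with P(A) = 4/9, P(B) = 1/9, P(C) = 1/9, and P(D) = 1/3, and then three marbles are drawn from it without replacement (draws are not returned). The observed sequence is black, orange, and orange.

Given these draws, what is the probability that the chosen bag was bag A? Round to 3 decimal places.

The likelihood of the observed sequence under each hypothesis: P(data | bag A) = (1/11)(10/10)(9/9) = 0.090909; P(data | bag B) = (1/5)(4/4)(3/3) = 0.2; P(data | bag C) = (4/9)(5/8)(4/7) = 0.15873; P(data | bag D) = (4/6)(2/5)(1/4) = 0.066667.
The prior-weighted likelihoods are 4/9 · 0.090909 = 0.040404, 1/9 · 0.2 = 0.022222, 1/9 · 0.15873 = 0.017637, 1/3 · 0.066667 = 0.022222; these sum to 0.10249.
Hence P(bag A | data) = (0.040404) / (0.10249) = 0.39424.

0.394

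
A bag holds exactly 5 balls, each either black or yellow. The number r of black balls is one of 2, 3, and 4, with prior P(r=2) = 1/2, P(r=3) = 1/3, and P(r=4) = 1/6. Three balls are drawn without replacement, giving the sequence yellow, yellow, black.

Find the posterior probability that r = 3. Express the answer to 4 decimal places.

0.2500

Compute the likelihood of the observed sequence for each case: P(data | r = 2) = (3/5)(2/4)(2/3) = 1/5; P(data | r = 3) = (2/5)(1/4)(3/3) = 1/10; P(data | r = 4) = (1/5)(0/4) = 0.
The prior-weighted likelihoods are 1/2 · 1/5 = 1/10, 1/3 · 1/10 = 1/30, 1/6 · 0 = 0; with total 2/15.
Hence P(r = 3 | data) = (1/30) / (2/15) = 1/4.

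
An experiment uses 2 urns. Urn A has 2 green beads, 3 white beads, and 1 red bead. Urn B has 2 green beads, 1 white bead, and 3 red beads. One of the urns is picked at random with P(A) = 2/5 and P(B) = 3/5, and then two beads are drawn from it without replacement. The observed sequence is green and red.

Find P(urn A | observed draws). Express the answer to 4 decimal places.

0.1818

For each hypothesis, P(data | H) works out to: P(data | urn A) = (2/6)(1/5) = 1/15; P(data | urn B) = (2/6)(3/5) = 1/5.
The prior-weighted likelihoods are 2/5 · 1/15 = 2/75, 3/5 · 1/5 = 3/25; summing to 11/75.
By Bayes' rule, P(urn A | data) = (2/75) / (11/75) = 2/11.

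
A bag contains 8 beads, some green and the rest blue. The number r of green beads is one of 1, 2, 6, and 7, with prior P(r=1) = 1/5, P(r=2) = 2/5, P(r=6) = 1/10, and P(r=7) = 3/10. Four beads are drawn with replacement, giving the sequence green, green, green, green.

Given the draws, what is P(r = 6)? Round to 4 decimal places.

0.1513

Under each hypothesis, the probability of the observed sequence is: P(data | r = 1) = (1/8)(1/8)(1/8)(1/8) = 0.00024414; P(data | r = 2) = (2/8)(2/8)(2/8)(2/8) = 0.0039062; P(data | r = 6) = (6/8)(6/8)(6/8)(6/8) = 0.31641; P(data | r = 7) = (7/8)(7/8)(7/8)(7/8) = 0.58618.
Multiplying each by its prior: 1/5 · 0.00024414 = 4.8828e-05, 2/5 · 0.0039062 = 0.0015625, 1/10 · 0.31641 = 0.031641, 3/10 · 0.58618 = 0.17585; summing to 0.20911.
By Bayes' rule, P(r = 6 | data) = (0.031641) / (0.20911) = 0.15131.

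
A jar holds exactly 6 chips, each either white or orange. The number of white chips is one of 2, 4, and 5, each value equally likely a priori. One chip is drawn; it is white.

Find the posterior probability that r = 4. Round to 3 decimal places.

Under each hypothesis, the probability of this draw is: P(data | r = 2) = (2/6) = 1/3; P(data | r = 4) = (4/6) = 2/3; P(data | r = 5) = (5/6) = 5/6.
Multiplying each by its prior: 1/3 · 1/3 = 1/9, 1/3 · 2/3 = 2/9, 1/3 · 5/6 = 5/18; these sum to 11/18.
So P(r = 4 | data) = (2/9) / (11/18) = 4/11.

0.364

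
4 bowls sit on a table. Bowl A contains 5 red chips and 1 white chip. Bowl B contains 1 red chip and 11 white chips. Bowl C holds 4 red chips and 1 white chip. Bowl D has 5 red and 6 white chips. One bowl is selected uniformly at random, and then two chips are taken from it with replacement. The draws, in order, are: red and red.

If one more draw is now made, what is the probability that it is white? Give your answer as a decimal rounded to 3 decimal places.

The likelihood of the observed sequence under each hypothesis: P(data | bowl A) = (5/6)(5/6) = 0.69444; P(data | bowl B) = (1/12)(1/12) = 0.0069444; P(data | bowl C) = (4/5)(4/5) = 0.64; P(data | bowl D) = (5/11)(5/11) = 0.20661.
Multiplying each by its prior: 1/4 · 0.69444 = 0.17361, 1/4 · 0.0069444 = 0.0017361, 1/4 · 0.64 = 0.16, 1/4 · 0.20661 = 0.051653; with total 0.387.
The posterior is then P(bowl A | data) = 0.44861, P(bowl B | data) = 0.0044861, P(bowl C | data) = 0.41344, P(bowl D | data) = 0.13347.
Averaging over the posterior, P(white next | data) = (1/6)(0.44861) + (11/12)(0.0044861) + (1/5)(0.41344) + (6/11)(0.13347) = 0.23437.

0.234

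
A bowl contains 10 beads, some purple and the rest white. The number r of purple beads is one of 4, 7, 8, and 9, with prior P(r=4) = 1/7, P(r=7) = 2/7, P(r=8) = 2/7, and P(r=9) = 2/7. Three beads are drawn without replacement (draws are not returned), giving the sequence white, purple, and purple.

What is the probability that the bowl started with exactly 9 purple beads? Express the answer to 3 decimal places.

0.208

Compute the likelihood of the observed sequence for each case: P(data | r = 4) = (6/10)(4/9)(3/8) = 0.1; P(data | r = 7) = (3/10)(7/9)(6/8) = 0.175; P(data | r = 8) = (2/10)(8/9)(7/8) = 0.15556; P(data | r = 9) = (1/10)(9/9)(8/8) = 0.1.
The prior-weighted likelihoods are 1/7 · 0.1 = 0.014286, 2/7 · 0.175 = 0.05, 2/7 · 0.15556 = 0.044444, 2/7 · 0.1 = 0.028571; with total 0.1373.
Hence P(r = 9 | data) = (0.028571) / (0.1373) = 0.20809.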